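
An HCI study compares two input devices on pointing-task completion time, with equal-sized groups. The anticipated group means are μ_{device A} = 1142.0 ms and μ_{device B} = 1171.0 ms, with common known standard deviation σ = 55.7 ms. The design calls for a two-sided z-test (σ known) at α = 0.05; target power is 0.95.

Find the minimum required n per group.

n = 96 per group

Standardized effect: d = |μ_{device A} − μ_{device B}| / σ = |1142.0 − 1171.0| / 55.7 = 0.5206
For power 0.95 need Φ(δ − z_{0.025}) = 0.95, so δ = z_{0.025} + z_{0.05} = 1.960 + 1.645 = 3.605.
(Ignoring the negligible lower-tail rejection probability gives the usual closed-form inversion.)
δ = d·√(n/2) ⇒ n = 2(δ/d)² = 2 × (3.605 / 0.5206)² = 95.88.
Rounding up, n = 96 per group.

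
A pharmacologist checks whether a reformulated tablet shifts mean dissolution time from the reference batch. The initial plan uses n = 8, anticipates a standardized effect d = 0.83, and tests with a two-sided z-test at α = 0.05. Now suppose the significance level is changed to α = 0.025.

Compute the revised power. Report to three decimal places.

Power ≈ 0.542

δ = d·√n = 0.83 × √8 = 2.3476 (unchanged). New critical value: z_{0.0125} = 2.241.
Revised power = Φ(δ − 2.241) + Φ(−δ − 2.241) = Φ(0.106) + Φ(-4.589) = 0.5423 + 0.0000 = 0.5423.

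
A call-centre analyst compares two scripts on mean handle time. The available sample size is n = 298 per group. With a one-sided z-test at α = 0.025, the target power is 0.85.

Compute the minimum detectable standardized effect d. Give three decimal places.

d ≈ 0.245

Need Φ(δ − 1.960) = 0.85, so δ = 1.960 + 1.036 = 2.996.
δ = d·√(n/2) ⇒ d = δ/√(n/2) = 2.996/√(298/2) = 0.2455.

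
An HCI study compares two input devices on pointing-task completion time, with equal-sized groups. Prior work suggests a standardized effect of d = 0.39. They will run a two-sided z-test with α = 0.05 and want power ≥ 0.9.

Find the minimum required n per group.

For power 0.9 need Φ(δ − z_{0.025}) = 0.9, so δ = z_{0.025} + z_{0.10} = 1.960 + 1.282 = 3.242.
(The Φ(−δ − z_{α/2}) term is vanishingly small for δ > 0 and is dropped in the standard sample-size formula.)
δ = d·√(n/2) ⇒ n = 2(δ/d)² = 2 × (3.242 / 0.39)² = 138.16.
Rounding up, n = 139 per group.

n = 139 per group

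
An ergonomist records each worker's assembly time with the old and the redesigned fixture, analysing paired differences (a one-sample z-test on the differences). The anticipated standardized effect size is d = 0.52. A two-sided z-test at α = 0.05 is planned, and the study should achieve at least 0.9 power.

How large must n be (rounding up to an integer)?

For power 0.9 need Φ(δ − z_{0.025}) = 0.9, so δ = z_{0.025} + z_{0.10} = 1.960 + 1.282 = 3.242.
(Ignoring the negligible lower-tail rejection probability gives the usual closed-form inversion.)
δ = d·√n ⇒ n = (δ/d)² = (3.242 / 0.52)² = 38.86.
Rounding up, n = 39.

n = 39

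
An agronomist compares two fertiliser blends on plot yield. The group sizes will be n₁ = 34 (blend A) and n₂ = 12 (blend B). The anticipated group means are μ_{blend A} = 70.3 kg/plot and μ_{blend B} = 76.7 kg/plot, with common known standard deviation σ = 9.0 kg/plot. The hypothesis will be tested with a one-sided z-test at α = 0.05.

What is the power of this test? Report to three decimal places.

Standardized effect: d = |μ_{blend A} − μ_{blend B}| / σ = |70.3 − 76.7| / 9.0 = 0.7111
Noncentrality parameter: δ = d / √(1/n₁ + 1/n₂) = 0.7111 / √(1/34 + 1/12) = 2.1178
Critical value for a one-sided test at α = 0.05: z_α = 1.645.
Power = P(Z > 1.645 − δ) = Φ(0.473) = 0.6819.

Power ≈ 0.682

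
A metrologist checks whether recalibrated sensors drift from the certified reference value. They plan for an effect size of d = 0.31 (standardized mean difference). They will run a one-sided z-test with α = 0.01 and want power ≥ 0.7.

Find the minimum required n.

n = 85

For power 0.7 need Φ(δ − z_{0.01}) = 0.7, so δ = z_{0.01} + z_{0.30} = 2.326 + 0.524 = 2.851.
δ = d·√n ⇒ n = (δ/d)² = (2.851 / 0.31)² = 84.57.
Rounding up, n = 85.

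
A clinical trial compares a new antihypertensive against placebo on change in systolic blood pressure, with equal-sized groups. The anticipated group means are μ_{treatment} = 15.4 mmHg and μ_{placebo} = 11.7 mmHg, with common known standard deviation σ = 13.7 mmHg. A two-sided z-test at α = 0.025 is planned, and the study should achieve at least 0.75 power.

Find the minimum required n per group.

Standardized effect: d = |μ_{treatment} − μ_{placebo}| / σ = |15.4 − 11.7| / 13.7 = 0.2701
For power 0.75 need Φ(δ − z_{0.0125}) = 0.75, so δ = z_{0.0125} + z_{0.25} = 2.241 + 0.674 = 2.916.
(The Φ(−δ − z_{α/2}) term is vanishingly small for δ > 0 and is dropped in the standard sample-size formula.)
δ = d·√(n/2) ⇒ n = 2(δ/d)² = 2 × (2.916 / 0.2701)² = 233.14.
Round up to the next whole unit.

n = 234 per group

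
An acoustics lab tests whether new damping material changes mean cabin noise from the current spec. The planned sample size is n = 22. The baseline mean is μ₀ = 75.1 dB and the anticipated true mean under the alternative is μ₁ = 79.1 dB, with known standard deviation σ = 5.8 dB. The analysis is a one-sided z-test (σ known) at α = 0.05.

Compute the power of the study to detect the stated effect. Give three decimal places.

Power ≈ 0.944

Standardized effect: d = |μ₁ − μ₀| / σ = |79.1 − 75.1| / 5.8 = 0.6897
Noncentrality parameter: δ = d·√n = 0.6897 × √22 = 3.2348
One-sided α = 0.05 → critical value z_{0.05} = 1.645.
Power = Φ(δ − 1.645) = Φ(1.590) = 0.9441.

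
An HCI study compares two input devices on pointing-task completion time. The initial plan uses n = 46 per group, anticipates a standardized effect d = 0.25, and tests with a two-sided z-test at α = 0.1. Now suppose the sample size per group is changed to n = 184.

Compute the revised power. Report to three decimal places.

Power ≈ 0.774

With n = 184 per group: δ = d·√(n/2) = 0.25 × √(184/2) = 2.3979. Critical value z_{0.05} = 1.645.
Revised power = Φ(δ − 1.645) + Φ(−δ − 1.645) = Φ(0.753) + Φ(-4.043) = 0.7743 + 0.0000 = 0.7743.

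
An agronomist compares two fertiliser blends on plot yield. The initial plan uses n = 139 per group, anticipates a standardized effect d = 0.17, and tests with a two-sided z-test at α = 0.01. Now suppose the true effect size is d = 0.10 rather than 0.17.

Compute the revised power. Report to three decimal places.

With d = 0.10: δ = d·√(n/2) = 0.10 × √(139/2) = 0.8337. Critical value z_{0.005} = 2.576.
Revised power = Φ(δ − 2.576) + Φ(−δ − 2.576) = Φ(-1.742) + Φ(-3.409) = 0.0407 + 0.0003 = 0.0411.

Power ≈ 0.041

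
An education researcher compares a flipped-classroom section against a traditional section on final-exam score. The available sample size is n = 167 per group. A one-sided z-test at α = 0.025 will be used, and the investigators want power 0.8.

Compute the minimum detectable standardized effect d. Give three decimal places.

Need Φ(δ − 1.960) = 0.8, so δ = 1.960 + 0.842 = 2.802.
δ = d·√(n/2) ⇒ d = δ/√(n/2) = 2.802/√(167/2) = 0.3066.

d ≈ 0.307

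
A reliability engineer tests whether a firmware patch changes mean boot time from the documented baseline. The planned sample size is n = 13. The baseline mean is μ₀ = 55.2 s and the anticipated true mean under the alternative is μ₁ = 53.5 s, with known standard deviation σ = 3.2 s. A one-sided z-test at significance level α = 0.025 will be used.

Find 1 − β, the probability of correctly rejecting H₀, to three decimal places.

Standardized effect: d = |μ₁ − μ₀| / σ = |53.5 − 55.2| / 3.2 = 0.5312
Noncentrality parameter: δ = d·√n = 0.5312 × √13 = 1.9154
One-sided α = 0.025 → critical value z_{0.025} = 1.960.
Power = Φ(δ − 1.960) = Φ(-0.045) = 0.4822.

Power ≈ 0.482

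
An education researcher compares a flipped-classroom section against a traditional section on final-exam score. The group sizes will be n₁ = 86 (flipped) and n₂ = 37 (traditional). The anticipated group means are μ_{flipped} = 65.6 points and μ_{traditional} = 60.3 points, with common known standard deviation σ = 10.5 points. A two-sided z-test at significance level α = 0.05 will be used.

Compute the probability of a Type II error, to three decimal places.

Standardized effect: d = |μ_{flipped} − μ_{traditional}| / σ = |65.6 − 60.3| / 10.5 = 0.5048
Noncentrality parameter: δ = d / √(1/n₁ + 1/n₂) = 0.5048 / √(1/86 + 1/37) = 2.5673
Two-sided α = 0.05 → critical value z_{0.025} = 1.960.
Power = Φ(δ − 1.960) + Φ(−δ − 1.960) = Φ(0.607) + Φ(-4.527) = 0.7282 + 0.0000 = 0.7282.
Type II error: β = 1 − power = 1 − 0.7282 = 0.2718.

β ≈ 0.272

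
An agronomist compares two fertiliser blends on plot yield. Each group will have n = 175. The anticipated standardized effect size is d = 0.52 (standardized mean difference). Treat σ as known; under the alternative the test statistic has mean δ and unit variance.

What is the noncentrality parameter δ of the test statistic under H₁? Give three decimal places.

The noncentrality parameter scales effect size by the design's sample-size factor: δ = d·√(n/2) = 0.52 × √(175/2) = 4.8642

δ ≈ 4.864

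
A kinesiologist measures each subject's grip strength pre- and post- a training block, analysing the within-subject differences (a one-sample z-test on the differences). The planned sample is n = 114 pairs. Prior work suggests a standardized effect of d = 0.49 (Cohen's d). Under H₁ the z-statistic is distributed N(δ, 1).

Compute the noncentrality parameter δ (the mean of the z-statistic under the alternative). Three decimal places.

δ = d·√n = 0.49 × √114 = 5.2318

δ ≈ 5.232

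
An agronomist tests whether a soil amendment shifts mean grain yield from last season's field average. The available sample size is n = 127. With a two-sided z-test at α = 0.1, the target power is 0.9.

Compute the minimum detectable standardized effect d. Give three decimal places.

d ≈ 0.260

Required noncentrality: δ = z_{0.05} + z_{0.10} = 1.645 + 1.282 = 2.926.
(The second rejection-region term Φ(−δ − z_{α/2}) is negligible and dropped.)
δ = d·√n ⇒ d = δ/√n = 2.926/√127 = 0.2597.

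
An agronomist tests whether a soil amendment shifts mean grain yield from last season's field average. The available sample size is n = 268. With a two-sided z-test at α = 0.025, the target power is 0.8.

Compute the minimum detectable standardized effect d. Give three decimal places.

Required noncentrality: δ = z_{0.0125} + z_{0.20} = 2.241 + 0.842 = 3.083.
(Lower-tail contribution to power is negligible for δ > 0.)
δ = d·√n ⇒ d = δ/√n = 3.083/√268 = 0.1883.

d ≈ 0.188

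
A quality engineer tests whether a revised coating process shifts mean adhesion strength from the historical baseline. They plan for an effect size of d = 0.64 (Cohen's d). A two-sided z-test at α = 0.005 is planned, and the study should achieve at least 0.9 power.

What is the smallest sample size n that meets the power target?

Set Φ(δ − 2.807) = 0.9; then δ − 2.807 = Φ⁻¹(0.9) = 1.282, giving δ = 4.089.
(For δ > 0 the lower-tail rejection region contributes negligibly to power, so the one-term inversion is standard.)
δ = d·√n ⇒ n = (δ/d)² = (4.089 / 0.64)² = 40.81.
Round up to the next whole unit.

n = 41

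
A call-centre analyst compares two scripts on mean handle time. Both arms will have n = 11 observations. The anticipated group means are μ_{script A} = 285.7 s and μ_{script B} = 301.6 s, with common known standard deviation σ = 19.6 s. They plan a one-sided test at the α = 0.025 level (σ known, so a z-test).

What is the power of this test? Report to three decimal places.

Power ≈ 0.477

Standardized effect: d = |μ_{script A} − μ_{script B}| / σ = |285.7 − 301.6| / 19.6 = 0.8112
Noncentrality parameter: δ = d·√(n/2) = 0.8112 × √(11/2) = 1.9025
Critical value for a one-sided test at α = 0.025: z_α = 1.960.
Power = Φ(δ − 1.960) = Φ(-0.057) = 0.4771.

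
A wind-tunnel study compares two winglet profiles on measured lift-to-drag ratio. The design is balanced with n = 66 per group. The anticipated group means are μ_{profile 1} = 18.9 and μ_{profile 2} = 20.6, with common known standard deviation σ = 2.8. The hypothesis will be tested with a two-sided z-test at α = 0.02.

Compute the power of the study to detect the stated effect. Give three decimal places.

Standardized effect: d = |μ_{profile 1} − μ_{profile 2}| / σ = |18.9 − 20.6| / 2.8 = 0.6071
Noncentrality parameter: δ = d·√(n/2) = 0.6071 × √(66/2) = 3.4878
Critical value for a two-sided test at α = 0.02: z_{α/2} = 2.326.
Power = Φ(δ − 2.326) + Φ(−δ − 2.326) = Φ(1.161) + Φ(-5.814) = 0.8773 + 0.0000 = 0.8773.

Power ≈ 0.877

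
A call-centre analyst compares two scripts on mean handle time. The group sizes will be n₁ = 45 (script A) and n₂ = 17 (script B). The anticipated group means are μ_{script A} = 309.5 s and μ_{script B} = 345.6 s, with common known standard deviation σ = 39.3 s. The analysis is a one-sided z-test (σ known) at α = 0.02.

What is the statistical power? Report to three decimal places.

Power ≈ 0.880

Standardized effect: d = |μ_{script A} − μ_{script B}| / σ = |309.5 − 345.6| / 39.3 = 0.9186
Noncentrality parameter: δ = d / √(1/n₁ + 1/n₂) = 0.9186 / √(1/45 + 1/17) = 3.2266
One-sided α = 0.02 → critical value z_{0.02} = 2.054.
Power = P(Z > 2.054 − δ) = Φ(1.173) = 0.8796.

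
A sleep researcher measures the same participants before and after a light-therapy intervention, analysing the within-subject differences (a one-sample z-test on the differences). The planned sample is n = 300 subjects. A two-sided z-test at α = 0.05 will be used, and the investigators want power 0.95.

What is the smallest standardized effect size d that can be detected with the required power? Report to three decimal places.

d ≈ 0.208

Required noncentrality: δ = z_{0.025} + z_{0.05} = 1.960 + 1.645 = 3.605.
(The second rejection-region term Φ(−δ − z_{α/2}) is negligible and dropped.)
δ = d·√n ⇒ d = δ/√n = 3.605/√300 = 0.2081.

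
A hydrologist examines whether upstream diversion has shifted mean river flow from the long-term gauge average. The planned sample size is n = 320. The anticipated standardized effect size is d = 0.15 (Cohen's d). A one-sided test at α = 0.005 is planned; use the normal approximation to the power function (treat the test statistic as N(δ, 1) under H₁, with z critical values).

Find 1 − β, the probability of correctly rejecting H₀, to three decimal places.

Noncentrality parameter: δ = d·√n = 0.15 × √320 = 2.6833
Critical value for a one-sided test at α = 0.005: z_α = 2.576.
Power = P(Z > 2.576 − δ) = Φ(0.107) = 0.5428.

Power ≈ 0.543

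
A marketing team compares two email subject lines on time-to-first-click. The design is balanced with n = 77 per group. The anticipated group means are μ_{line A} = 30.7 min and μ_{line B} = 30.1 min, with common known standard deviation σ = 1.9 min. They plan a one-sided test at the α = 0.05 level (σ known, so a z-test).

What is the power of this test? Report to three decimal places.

Standardized effect: d = |μ_{line A} − μ_{line B}| / σ = |30.7 − 30.1| / 1.9 = 0.3158
Noncentrality parameter: δ = d·√(n/2) = 0.3158 × √(77/2) = 1.9594
Critical value for a one-sided test at α = 0.05: z_α = 1.645.
Power = P(Z > 1.645 − δ) = Φ(0.315) = 0.6235.

Power ≈ 0.623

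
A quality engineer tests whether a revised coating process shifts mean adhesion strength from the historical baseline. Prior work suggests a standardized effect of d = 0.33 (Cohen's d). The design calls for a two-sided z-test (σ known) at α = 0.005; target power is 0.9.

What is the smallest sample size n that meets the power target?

n = 154

Set Φ(δ − 2.807) = 0.9; then δ − 2.807 = Φ⁻¹(0.9) = 1.282, giving δ = 4.089.
(For δ > 0 the lower-tail rejection region contributes negligibly to power, so the one-term inversion is standard.)
δ = d·√n ⇒ n = (δ/d)² = (4.089 / 0.33)² = 153.50.
Rounding up, n = 154.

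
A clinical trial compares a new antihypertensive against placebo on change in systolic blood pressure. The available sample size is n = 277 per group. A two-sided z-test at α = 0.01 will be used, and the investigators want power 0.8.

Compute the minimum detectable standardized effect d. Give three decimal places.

Required noncentrality: δ = z_{0.005} + z_{0.20} = 2.576 + 0.842 = 3.417.
(The second rejection-region term Φ(−δ − z_{α/2}) is negligible and dropped.)
δ = d·√(n/2) ⇒ d = δ/√(n/2) = 3.417/√(277/2) = 0.2904.

d ≈ 0.290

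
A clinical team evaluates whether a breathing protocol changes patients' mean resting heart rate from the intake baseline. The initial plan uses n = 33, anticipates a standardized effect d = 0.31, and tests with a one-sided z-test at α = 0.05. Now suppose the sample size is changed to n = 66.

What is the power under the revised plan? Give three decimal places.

With n = 66: δ = d·√n = 0.31 × √66 = 2.5185. Critical value z_{0.05} = 1.645.
Revised power = Φ(δ − 1.645) = Φ(0.874) = 0.8088.

Power ≈ 0.809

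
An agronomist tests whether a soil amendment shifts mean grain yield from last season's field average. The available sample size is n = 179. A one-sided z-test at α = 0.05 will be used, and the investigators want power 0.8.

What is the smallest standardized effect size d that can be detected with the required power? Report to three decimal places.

d ≈ 0.186

Need Φ(δ − 1.645) = 0.8, so δ = 1.645 + 0.842 = 2.486.
δ = d·√n ⇒ d = δ/√n = 2.486/√179 = 0.1858.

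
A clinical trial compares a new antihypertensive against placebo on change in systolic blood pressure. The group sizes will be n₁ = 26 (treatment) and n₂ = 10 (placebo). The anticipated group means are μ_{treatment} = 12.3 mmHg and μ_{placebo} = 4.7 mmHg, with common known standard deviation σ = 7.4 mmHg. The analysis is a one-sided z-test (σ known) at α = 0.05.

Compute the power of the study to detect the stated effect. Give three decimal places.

Standardized effect: d = |μ_{treatment} − μ_{placebo}| / σ = |12.3 − 4.7| / 7.4 = 1.0270
Noncentrality parameter: δ = d / √(1/n₁ + 1/n₂) = 1.0270 / √(1/26 + 1/10) = 2.7601
One-sided α = 0.05 → critical value z_{0.05} = 1.645.
Power = Φ(δ − 1.645) = Φ(1.115) = 0.8676.

Power ≈ 0.868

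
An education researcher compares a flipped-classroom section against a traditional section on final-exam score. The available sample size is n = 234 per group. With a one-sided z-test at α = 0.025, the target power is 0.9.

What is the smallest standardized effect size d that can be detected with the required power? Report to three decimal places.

d ≈ 0.300

Need Φ(δ − 1.960) = 0.9, so δ = 1.960 + 1.282 = 3.242.
δ = d·√(n/2) ⇒ d = δ/√(n/2) = 3.242/√(234/2) = 0.2997.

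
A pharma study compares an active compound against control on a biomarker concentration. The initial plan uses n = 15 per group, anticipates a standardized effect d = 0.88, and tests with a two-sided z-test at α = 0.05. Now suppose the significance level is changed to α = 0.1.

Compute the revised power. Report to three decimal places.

δ = d·√(n/2) = 0.88 × √(15/2) = 2.4100 (unchanged). New critical value: z_{0.05} = 1.645.
Revised power = Φ(δ − 1.645) + Φ(−δ − 1.645) = Φ(0.765) + Φ(-4.055) = 0.7779 + 0.0000 = 0.7779.

Power ≈ 0.778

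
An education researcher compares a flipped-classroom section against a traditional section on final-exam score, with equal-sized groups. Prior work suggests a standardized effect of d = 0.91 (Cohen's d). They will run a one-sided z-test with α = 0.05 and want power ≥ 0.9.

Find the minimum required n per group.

n = 21 per group

Set Φ(δ − 1.645) = 0.9; then δ − 1.645 = Φ⁻¹(0.9) = 1.282, giving δ = 2.926.
δ = d·√(n/2) ⇒ n = 2(δ/d)² = 2 × (2.926 / 0.91)² = 20.68.
Round up to the next whole unit.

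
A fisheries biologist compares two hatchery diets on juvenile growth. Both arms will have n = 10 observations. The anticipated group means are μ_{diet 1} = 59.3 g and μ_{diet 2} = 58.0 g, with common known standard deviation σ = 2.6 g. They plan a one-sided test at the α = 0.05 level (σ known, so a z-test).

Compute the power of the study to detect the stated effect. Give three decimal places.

Power ≈ 0.299

Standardized effect: d = |μ_{diet 1} − μ_{diet 2}| / σ = |59.3 − 58.0| / 2.6 = 0.5000
Noncentrality parameter: δ = d·√(n/2) = 0.5000 × √(10/2) = 1.1180
One-sided α = 0.05 → critical value z_{0.05} = 1.645.
Power = Φ(δ − 1.645) = Φ(-0.527) = 0.2992.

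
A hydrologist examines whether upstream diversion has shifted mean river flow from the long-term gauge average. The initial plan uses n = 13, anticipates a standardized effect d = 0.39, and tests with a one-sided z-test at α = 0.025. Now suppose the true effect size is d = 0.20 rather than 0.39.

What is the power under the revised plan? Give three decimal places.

With d = 0.20: δ = d·√n = 0.20 × √13 = 0.7211. Critical value z_{0.025} = 1.960.
Revised power = P(Z > 1.960 − δ) = Φ(-1.239) = 0.1077.

Power ≈ 0.108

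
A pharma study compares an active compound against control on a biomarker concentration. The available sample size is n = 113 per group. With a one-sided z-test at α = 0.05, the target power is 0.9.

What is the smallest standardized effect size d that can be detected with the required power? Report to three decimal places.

d ≈ 0.389

Need Φ(δ − 1.645) = 0.9, so δ = 1.645 + 1.282 = 2.926.
δ = d·√(n/2) ⇒ d = δ/√(n/2) = 2.926/√(113/2) = 0.3893.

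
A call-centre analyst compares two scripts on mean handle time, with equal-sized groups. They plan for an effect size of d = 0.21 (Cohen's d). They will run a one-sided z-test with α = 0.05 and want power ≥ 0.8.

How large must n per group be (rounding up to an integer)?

For power 0.8 need Φ(δ − z_{0.05}) = 0.8, so δ = z_{0.05} + z_{0.20} = 1.645 + 0.842 = 2.486.
δ = d·√(n/2) ⇒ n = 2(δ/d)² = 2 × (2.486 / 0.21)² = 280.39.
Round up to the next whole unit.

n = 281 per group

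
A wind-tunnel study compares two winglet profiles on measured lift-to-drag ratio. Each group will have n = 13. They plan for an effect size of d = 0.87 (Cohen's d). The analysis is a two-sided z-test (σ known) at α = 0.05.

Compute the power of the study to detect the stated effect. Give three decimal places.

Power ≈ 0.602

Noncentrality parameter: δ = d·√(n/2) = 0.87 × √(13/2) = 2.2181
Critical value for a two-sided test at α = 0.05: z_{α/2} = 1.960.
Power = Φ(δ − 1.960) + Φ(−δ − 1.960) = Φ(0.258) + Φ(-4.178) = 0.6018 + 0.0000 = 0.6019.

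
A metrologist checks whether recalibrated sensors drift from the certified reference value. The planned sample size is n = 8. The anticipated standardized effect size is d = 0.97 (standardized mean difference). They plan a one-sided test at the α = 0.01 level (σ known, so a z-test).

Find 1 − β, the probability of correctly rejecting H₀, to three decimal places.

Power ≈ 0.662

Noncentrality parameter: δ = d·√n = 0.97 × √8 = 2.7436
Critical value for a one-sided test at α = 0.01: z_α = 2.326.
Power = P(Z > 2.326 − δ) = Φ(0.417) = 0.6617.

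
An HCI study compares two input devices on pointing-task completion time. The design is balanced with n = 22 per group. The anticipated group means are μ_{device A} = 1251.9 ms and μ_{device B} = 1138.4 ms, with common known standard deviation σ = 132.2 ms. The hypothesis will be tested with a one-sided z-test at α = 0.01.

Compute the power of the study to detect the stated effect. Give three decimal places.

Standardized effect: d = |μ_{device A} − μ_{device B}| / σ = |1251.9 − 1138.4| / 132.2 = 0.8585
Noncentrality parameter: δ = d·√(n/2) = 0.8585 × √(22/2) = 2.8475
Critical value for a one-sided test at α = 0.01: z_α = 2.326.
Power = Φ(δ − 2.326) = Φ(0.521) = 0.6989.

Power ≈ 0.699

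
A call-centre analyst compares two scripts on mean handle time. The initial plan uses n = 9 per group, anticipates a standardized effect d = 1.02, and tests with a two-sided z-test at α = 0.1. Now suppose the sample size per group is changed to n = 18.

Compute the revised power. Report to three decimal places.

With n = 18 per group: δ = d·√(n/2) = 1.02 × √(18/2) = 3.0600. Critical value z_{0.05} = 1.645.
Revised power = Φ(δ − 1.645) + Φ(−δ − 1.645) = Φ(1.415) + Φ(-4.705) = 0.9215 + 0.0000 = 0.9215.

Power ≈ 0.921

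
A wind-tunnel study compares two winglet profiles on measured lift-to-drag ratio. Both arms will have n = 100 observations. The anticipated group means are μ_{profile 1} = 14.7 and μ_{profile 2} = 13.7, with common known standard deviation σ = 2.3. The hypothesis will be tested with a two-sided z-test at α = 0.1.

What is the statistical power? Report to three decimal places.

Power ≈ 0.924

Standardized effect: d = |μ_{profile 1} − μ_{profile 2}| / σ = |14.7 − 13.7| / 2.3 = 0.4348
Noncentrality parameter: δ = d·√(n/2) = 0.4348 × √(100/2) = 3.0744
Two-sided α = 0.1 → critical value z_{0.05} = 1.645.
Power = Φ(δ − 1.645) + Φ(−δ − 1.645) = Φ(1.430) + Φ(-4.719) = 0.9236 + 0.0000 = 0.9236.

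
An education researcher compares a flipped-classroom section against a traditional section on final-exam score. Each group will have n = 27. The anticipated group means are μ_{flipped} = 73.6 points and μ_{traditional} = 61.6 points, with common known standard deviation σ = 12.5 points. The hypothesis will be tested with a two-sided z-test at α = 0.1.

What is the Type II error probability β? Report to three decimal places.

β ≈ 0.030

Standardized effect: d = |μ_{flipped} − μ_{traditional}| / σ = |73.6 − 61.6| / 12.5 = 0.9600
Noncentrality parameter: λ = d·√(n/2) = 0.9600 × √(27/2) = 3.5273
Two-sided α = 0.1 → critical value z_{0.05} = 1.645.
Power = Φ(λ − 1.645) + Φ(−λ − 1.645) = Φ(1.882) + Φ(-5.172) = 0.9701 + 0.0000 = 0.9701.
Type II error: β = 1 − power = 1 − 0.9701 = 0.0299.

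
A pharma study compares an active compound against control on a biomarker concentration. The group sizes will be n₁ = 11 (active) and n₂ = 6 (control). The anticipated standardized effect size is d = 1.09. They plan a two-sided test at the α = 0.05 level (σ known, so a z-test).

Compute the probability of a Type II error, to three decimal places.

β ≈ 0.426

Noncentrality parameter: δ = d / √(1/n₁ + 1/n₂) = 1.09 / √(1/11 + 1/6) = 2.1477
Critical value for a two-sided test at α = 0.05: z_{α/2} = 1.960.
Power = Φ(δ − 1.960) + Φ(−δ − 1.960) = Φ(0.188) + Φ(-4.108) = 0.5745 + 0.0000 = 0.5745.
Type II error: β = 1 − power = 1 − 0.5745 = 0.4255.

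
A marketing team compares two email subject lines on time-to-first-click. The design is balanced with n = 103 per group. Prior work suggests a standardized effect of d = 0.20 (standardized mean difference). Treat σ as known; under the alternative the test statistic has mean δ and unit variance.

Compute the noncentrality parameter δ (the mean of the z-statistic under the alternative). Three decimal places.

δ ≈ 1.435

δ = d·√(n/2) = 0.20 × √(103/2) = 1.4353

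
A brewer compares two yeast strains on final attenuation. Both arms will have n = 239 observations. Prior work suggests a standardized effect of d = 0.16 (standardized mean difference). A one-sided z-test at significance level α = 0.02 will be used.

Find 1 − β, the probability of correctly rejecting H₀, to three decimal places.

Power ≈ 0.380

Noncentrality parameter: δ = d·√(n/2) = 0.16 × √(239/2) = 1.7491
Critical value for a one-sided test at α = 0.02: z_α = 2.054.
Power = P(Z > 2.054 − δ) = Φ(-0.305) = 0.3803.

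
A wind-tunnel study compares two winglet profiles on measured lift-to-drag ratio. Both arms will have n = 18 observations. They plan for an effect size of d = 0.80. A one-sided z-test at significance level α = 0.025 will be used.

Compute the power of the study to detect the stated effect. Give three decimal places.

Noncentrality parameter: δ = d·√(n/2) = 0.80 × √(18/2) = 2.4000
One-sided α = 0.025 → critical value z_{0.025} = 1.960.
Power = Φ(δ − 1.960) = Φ(0.440) = 0.6700.

Power ≈ 0.670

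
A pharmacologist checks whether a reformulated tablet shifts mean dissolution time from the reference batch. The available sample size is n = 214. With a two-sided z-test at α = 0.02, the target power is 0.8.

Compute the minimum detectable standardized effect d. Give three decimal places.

d ≈ 0.217

Required noncentrality: δ = z_{0.01} + z_{0.20} = 2.326 + 0.842 = 3.168.
(The second rejection-region term Φ(−δ − z_{α/2}) is negligible and dropped.)
δ = d·√n ⇒ d = δ/√n = 3.168/√214 = 0.2166.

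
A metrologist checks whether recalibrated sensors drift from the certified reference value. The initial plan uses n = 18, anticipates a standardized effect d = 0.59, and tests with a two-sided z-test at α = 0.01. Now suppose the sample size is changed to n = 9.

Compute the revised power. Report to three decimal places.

With n = 9: δ = d·√n = 0.59 × √9 = 1.7700. Critical value z_{0.005} = 2.576.
Revised power = Φ(δ − 2.576) + Φ(−δ − 2.576) = Φ(-0.806) + Φ(-4.346) = 0.2102 + 0.0000 = 0.2102.

Power ≈ 0.210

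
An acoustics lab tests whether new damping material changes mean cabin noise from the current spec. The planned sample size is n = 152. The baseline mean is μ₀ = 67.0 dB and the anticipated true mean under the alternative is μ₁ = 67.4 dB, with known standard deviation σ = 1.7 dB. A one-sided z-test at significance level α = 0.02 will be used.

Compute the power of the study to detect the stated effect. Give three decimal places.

Power ≈ 0.802

Standardized effect: d = |μ₁ − μ₀| / σ = |67.4 − 67.0| / 1.7 = 0.2353
Noncentrality parameter: λ = d·√n = 0.2353 × √152 = 2.9009
One-sided α = 0.02 → critical value z_{0.02} = 2.054.
Power = P(Z > 2.054 − λ) = Φ(0.847) = 0.8015.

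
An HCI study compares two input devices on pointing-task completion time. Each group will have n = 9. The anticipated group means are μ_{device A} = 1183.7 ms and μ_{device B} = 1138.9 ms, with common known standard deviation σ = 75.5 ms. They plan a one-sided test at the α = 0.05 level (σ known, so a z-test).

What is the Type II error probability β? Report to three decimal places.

Standardized effect: d = |μ_{device A} − μ_{device B}| / σ = |1183.7 − 1138.9| / 75.5 = 0.5934
Noncentrality parameter: δ = d·√(n/2) = 0.5934 × √(9/2) = 1.2587
Critical value for a one-sided test at α = 0.05: z_α = 1.645.
Power = Φ(δ − 1.645) = Φ(-0.386) = 0.3497.
Type II error: β = 1 − power = 1 − 0.3497 = 0.6503.

β ≈ 0.650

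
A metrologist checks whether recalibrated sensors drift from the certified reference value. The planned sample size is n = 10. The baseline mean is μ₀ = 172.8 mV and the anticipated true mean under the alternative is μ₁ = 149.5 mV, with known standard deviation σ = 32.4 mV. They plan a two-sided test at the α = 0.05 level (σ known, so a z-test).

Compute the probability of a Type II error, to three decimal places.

β ≈ 0.377

Standardized effect: d = |μ₁ − μ₀| / σ = |149.5 − 172.8| / 32.4 = 0.7191
Noncentrality parameter: λ = d·√n = 0.7191 × √10 = 2.2741
Critical value for a two-sided test at α = 0.05: z_{α/2} = 1.960.
Power = Φ(λ − 1.960) + Φ(−λ − 1.960) = Φ(0.314) + Φ(-4.234) = 0.6233 + 0.0000 = 0.6233.
Type II error: β = 1 − power = 1 − 0.6233 = 0.3767.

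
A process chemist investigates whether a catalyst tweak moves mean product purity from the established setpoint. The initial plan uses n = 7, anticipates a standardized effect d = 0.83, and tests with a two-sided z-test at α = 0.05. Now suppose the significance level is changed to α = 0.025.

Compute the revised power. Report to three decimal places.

δ = d·√n = 0.83 × √7 = 2.1960 (unchanged). New critical value: z_{0.0125} = 2.241.
Revised power = Φ(δ − 2.241) + Φ(−δ − 2.241) = Φ(-0.045) + Φ(-4.437) = 0.4819 + 0.0000 = 0.4819.

Power ≈ 0.482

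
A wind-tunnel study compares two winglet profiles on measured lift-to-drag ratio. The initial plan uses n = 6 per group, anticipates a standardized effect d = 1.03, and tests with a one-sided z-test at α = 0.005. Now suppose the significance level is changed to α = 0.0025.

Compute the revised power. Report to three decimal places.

δ = d·√(n/2) = 1.03 × √(6/2) = 1.7840 (unchanged). New critical value: z_{0.0025} = 2.807.
Revised power = P(Z > 2.807 − δ) = Φ(-1.023) = 0.1531.

Power ≈ 0.153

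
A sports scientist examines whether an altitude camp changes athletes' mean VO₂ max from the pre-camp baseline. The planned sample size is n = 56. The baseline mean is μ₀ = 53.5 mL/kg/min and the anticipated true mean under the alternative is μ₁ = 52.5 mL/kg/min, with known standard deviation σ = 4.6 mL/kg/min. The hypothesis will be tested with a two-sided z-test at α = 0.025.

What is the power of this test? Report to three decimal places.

Power ≈ 0.269

Standardized effect: d = |μ₁ − μ₀| / σ = |52.5 − 53.5| / 4.6 = 0.2174
Noncentrality parameter: δ = d·√n = 0.2174 × √56 = 1.6268
Two-sided α = 0.025 → critical value z_{0.0125} = 2.241.
Power = Φ(δ − 2.241) + Φ(−δ − 2.241) = Φ(-0.615) + Φ(-3.868) = 0.2694 + 0.0001 = 0.2695.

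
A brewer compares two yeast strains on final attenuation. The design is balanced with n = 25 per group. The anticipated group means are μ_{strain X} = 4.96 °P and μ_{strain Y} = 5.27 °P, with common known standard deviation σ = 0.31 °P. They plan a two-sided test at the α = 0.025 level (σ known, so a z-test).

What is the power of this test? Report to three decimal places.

Standardized effect: d = |μ_{strain X} − μ_{strain Y}| / σ = |4.96 − 5.27| / 0.31 = 1.0000
Noncentrality parameter: δ = d·√(n/2) = 1.0000 × √(25/2) = 3.5355
Critical value for a two-sided test at α = 0.025: z_{α/2} = 2.241.
Power = Φ(δ − 2.241) + Φ(−δ − 2.241) = Φ(1.294) + Φ(-5.777) = 0.9022 + 0.0000 = 0.9022.

Power ≈ 0.902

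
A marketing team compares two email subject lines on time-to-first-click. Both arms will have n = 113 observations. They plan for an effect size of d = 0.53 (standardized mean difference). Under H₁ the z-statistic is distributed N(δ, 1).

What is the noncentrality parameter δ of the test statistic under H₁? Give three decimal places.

The noncentrality parameter scales effect size by the design's sample-size factor: δ = d·√(n/2) = 0.53 × √(113/2) = 3.9838

δ ≈ 3.984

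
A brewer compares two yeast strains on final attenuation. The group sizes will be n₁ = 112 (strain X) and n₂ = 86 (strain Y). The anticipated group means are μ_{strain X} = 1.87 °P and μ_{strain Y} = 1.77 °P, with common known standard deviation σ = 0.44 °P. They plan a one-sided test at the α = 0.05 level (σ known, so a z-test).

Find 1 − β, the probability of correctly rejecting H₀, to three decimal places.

Standardized effect: d = |μ_{strain X} − μ_{strain Y}| / σ = |1.87 − 1.77| / 0.44 = 0.2273
Noncentrality parameter: δ = d / √(1/n₁ + 1/n₂) = 0.2273 / √(1/112 + 1/86) = 1.5852
Critical value for a one-sided test at α = 0.05: z_α = 1.645.
Power = Φ(δ − 1.645) = Φ(-0.060) = 0.4762.

Power ≈ 0.476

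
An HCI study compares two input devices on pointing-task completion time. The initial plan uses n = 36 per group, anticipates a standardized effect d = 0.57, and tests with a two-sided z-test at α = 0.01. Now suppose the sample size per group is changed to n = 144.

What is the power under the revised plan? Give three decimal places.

Power ≈ 0.988

With n = 144 per group: δ = d·√(n/2) = 0.57 × √(144/2) = 4.8366. Critical value z_{0.005} = 2.576.
Revised power = Φ(δ − 2.576) + Φ(−δ − 2.576) = Φ(2.261) + Φ(-7.412) = 0.9881 + 0.0000 = 0.9881.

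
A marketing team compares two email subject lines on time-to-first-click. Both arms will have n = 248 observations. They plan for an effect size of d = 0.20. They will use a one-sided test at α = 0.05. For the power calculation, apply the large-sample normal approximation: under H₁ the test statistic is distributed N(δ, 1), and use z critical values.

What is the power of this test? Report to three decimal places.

Power ≈ 0.720

Noncentrality parameter: δ = d·√(n/2) = 0.20 × √(248/2) = 2.2271
One-sided α = 0.05 → critical value z_{0.05} = 1.645.
Power = Φ(δ − 1.645) = Φ(0.582) = 0.7198.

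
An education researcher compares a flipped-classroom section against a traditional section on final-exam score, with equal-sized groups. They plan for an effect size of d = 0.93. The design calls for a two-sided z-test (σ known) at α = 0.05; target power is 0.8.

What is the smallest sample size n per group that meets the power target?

Set Φ(δ − 1.960) = 0.8; then δ − 1.960 = Φ⁻¹(0.8) = 0.842, giving δ = 2.802.
(Ignoring the negligible lower-tail rejection probability gives the usual closed-form inversion.)
δ = d·√(n/2) ⇒ n = 2(δ/d)² = 2 × (2.802 / 0.93)² = 18.15.
Rounding up, n = 19 per group.

n = 19 per group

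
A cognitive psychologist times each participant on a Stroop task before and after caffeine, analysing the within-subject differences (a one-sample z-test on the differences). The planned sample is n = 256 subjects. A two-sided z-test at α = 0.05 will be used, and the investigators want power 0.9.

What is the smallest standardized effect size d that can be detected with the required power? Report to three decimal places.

d ≈ 0.203

Need Φ(δ − 1.960) = 0.9, so δ = 1.960 + 1.282 = 3.242.
(Lower-tail contribution to power is negligible for δ > 0.)
δ = d·√n ⇒ d = δ/√n = 3.242/√256 = 0.2026.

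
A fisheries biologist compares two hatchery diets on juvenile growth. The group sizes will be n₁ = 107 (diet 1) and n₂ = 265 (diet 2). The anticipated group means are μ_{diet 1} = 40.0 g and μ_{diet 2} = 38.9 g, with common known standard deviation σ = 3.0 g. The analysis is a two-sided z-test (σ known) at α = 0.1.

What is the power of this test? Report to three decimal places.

Standardized effect: d = |μ_{diet 1} − μ_{diet 2}| / σ = |40.0 − 38.9| / 3.0 = 0.3667
Noncentrality parameter: λ = d / √(1/n₁ + 1/n₂) = 0.3667 / √(1/107 + 1/265) = 3.2012
Critical value for a two-sided test at α = 0.1: z_{α/2} = 1.645.
Power = Φ(λ − 1.645) + Φ(−λ − 1.645) = Φ(1.556) + Φ(-4.846) = 0.9402 + 0.0000 = 0.9402.

Power ≈ 0.940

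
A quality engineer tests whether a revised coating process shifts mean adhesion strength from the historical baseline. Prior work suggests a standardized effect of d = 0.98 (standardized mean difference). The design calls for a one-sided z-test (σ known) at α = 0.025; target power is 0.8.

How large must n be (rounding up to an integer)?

For power 0.8 need Φ(δ − z_{0.025}) = 0.8, so δ = z_{0.025} + z_{0.20} = 1.960 + 0.842 = 2.802.
δ = d·√n ⇒ n = (δ/d)² = (2.802 / 0.98)² = 8.17.
Rounding up, n = 9.

n = 9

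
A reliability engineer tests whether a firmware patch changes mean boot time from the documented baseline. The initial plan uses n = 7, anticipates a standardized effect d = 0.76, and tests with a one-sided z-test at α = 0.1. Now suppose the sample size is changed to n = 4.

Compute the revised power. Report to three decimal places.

With n = 4: δ = d·√n = 0.76 × √4 = 1.5200. Critical value z_{0.1} = 1.282.
Revised power = P(Z > 1.282 − δ) = Φ(0.238) = 0.5942.

Power ≈ 0.594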